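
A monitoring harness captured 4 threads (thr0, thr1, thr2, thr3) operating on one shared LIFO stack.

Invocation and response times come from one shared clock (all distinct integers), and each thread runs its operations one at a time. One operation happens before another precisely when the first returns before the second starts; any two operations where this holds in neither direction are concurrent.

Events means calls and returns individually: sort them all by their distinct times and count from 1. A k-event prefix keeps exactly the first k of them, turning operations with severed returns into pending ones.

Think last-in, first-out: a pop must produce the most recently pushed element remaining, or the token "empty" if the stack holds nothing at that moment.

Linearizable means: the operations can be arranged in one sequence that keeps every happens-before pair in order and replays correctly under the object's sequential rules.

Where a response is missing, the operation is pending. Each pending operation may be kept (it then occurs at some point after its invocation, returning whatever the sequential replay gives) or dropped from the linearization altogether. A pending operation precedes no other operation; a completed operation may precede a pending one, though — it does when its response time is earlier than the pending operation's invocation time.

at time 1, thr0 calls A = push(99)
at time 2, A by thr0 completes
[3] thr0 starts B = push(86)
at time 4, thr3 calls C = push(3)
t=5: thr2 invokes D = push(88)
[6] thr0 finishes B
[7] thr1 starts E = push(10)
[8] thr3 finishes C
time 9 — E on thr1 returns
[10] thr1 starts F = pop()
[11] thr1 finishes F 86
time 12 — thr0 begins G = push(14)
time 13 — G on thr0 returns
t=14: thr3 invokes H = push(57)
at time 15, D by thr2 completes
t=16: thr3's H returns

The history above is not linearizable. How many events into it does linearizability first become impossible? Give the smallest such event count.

11

one valid order for events 1..10 is A, B, C, D, E:
step 1: A push(99) — stack <99>
step 2: B push(86) — stack <99,86>
step 3: C push(3) — stack <99,86,3>
step 4: D push(88) (pending, included) — stack <99,86,3,88>
step 5: E push(10) — stack <99,86,3,88,10>
at event 11 (F's time-11 response) nothing linearizes any more
no completion choice of the 1 pending operation (D) rescues it — every subset was tried
e.g. A, B, C, E, F (pending dropped): illegal at step 5, since F pop() → 86 cannot apply there
e.g. A, B, E, C, F (pending dropped): illegal at step 5, since F pop() → 86 cannot apply there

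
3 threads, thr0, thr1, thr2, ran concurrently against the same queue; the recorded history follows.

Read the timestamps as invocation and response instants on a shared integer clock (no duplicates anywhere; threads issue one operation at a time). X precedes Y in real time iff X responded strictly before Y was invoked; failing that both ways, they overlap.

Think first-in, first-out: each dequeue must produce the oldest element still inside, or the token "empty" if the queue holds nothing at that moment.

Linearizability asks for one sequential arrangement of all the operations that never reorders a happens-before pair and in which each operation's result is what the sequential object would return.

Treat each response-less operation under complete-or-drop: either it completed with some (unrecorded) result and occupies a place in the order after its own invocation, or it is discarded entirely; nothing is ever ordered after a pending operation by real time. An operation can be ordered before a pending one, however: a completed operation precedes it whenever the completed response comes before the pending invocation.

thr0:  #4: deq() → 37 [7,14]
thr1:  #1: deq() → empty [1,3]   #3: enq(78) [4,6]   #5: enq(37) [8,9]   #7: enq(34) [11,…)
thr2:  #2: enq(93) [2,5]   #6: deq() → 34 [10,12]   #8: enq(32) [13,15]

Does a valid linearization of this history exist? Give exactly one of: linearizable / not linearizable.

not linearizable

the violation lands at event 12, #6's response at time 12: events 1..11 linearize, events 1..12 do not
every one of the 3 real-time-consistent orders over 5 completed queue ops fails the sequential spec
including or dropping the 2 pending operations (#4, #7) in any combination fails
for example #1, #2, #3, #5, #6 (pending dropped) fails at step 5: #6 deq() → 34 is not legal there
for example #1, #3, #2, #5, #6 (pending dropped) fails at step 5: #6 deq() → 34 is not legal there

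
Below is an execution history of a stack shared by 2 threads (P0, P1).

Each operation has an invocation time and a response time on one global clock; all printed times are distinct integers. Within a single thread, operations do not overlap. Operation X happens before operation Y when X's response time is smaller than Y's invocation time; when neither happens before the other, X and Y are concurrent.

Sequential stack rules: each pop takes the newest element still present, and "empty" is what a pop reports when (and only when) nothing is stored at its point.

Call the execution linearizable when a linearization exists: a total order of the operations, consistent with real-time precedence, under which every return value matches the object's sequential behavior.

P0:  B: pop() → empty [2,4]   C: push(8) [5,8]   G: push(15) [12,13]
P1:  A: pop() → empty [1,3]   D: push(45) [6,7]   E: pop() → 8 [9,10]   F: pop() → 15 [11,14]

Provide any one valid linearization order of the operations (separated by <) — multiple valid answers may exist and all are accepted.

A < B < D < C < E < G < F

step 1: A pop() → empty — stack <>
step 2: B pop() → empty — stack <>
step 3: D push(45) — stack <45>
step 4: C push(8) — stack <45,8>
step 5: E pop() → 8 — stack <45>
step 6: G push(15) — stack <45,15>
step 7: F pop() → 15 — stack <45>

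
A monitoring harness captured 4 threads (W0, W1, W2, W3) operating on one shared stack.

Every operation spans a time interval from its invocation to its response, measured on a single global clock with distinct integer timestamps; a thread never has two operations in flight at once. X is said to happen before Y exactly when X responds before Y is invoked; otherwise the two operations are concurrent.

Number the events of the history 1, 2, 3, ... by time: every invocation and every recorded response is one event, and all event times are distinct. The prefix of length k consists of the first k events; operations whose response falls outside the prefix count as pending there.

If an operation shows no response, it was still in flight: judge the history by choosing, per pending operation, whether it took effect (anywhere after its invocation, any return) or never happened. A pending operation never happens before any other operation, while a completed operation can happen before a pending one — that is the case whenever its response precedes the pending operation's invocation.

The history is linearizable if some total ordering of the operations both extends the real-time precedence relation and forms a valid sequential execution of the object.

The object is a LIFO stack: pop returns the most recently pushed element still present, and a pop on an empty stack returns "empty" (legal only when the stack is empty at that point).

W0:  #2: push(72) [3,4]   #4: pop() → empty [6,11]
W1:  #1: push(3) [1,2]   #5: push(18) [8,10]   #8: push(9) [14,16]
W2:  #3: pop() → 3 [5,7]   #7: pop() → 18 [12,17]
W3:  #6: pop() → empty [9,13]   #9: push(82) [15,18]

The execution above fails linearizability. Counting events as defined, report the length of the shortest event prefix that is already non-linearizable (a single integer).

events 1..10 are still linearizable — one witness is #1, #2, #4, #3, #5:
step 1: #1 push(3) — stack <3>
step 2: #2 push(72) — stack <3,72>
step 3: #4 pop() (pending, included) — stack <3>
step 4: #3 pop() → 3 — stack <>
step 5: #5 push(18) — stack <18>
include event 11 — #4 responding at 11 — and every candidate order breaks
include/drop combinations of the 1 pending operation (#6) were all tried; none helps
for example #1, #2, #3, #4, #5 (pending dropped) fails at step 3: #3 pop() → 3 is not legal there
for example #1, #2, #3, #5, #4 (pending dropped) fails at step 3: #3 pop() → 3 is not legal there

11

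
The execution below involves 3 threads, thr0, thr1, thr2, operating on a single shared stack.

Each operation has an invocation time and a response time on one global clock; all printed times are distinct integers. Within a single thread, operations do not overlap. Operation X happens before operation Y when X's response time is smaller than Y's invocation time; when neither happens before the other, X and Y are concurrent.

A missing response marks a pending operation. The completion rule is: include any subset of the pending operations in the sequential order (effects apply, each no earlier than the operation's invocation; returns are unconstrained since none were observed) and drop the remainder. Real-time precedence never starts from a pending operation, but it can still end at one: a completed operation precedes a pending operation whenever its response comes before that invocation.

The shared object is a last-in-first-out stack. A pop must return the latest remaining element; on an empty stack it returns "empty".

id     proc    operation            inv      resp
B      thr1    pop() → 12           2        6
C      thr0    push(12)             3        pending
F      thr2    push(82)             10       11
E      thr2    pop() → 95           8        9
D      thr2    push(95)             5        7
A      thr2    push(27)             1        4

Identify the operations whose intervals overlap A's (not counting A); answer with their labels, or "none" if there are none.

A spans [1,4]; an op avoiding the whole window 1..4 is ordered, any other is concurrent
B [2,6]: concurrent
C [3,…): concurrent
D [5,7]: after
E [8,9]: after
F [10,11]: after

B, C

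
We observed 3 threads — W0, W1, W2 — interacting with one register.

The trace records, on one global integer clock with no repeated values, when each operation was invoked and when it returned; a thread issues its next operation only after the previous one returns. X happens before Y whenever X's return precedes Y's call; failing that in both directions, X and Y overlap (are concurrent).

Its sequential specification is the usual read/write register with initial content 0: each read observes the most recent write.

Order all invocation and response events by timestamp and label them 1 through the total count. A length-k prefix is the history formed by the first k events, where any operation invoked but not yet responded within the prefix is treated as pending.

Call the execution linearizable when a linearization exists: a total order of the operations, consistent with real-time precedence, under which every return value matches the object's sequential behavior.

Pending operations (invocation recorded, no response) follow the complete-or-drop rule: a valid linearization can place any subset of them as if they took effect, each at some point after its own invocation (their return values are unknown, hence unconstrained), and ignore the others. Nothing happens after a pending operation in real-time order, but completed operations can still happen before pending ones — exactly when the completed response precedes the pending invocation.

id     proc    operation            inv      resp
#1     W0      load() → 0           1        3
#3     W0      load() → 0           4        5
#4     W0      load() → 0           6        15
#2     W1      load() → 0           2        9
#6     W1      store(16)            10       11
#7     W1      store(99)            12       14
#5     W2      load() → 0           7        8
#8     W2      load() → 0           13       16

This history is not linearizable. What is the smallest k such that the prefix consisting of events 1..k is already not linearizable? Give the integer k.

16

events 1..15 are still linearizable — one witness is #1, #2, #3, #4, #5, #6, #7:
step 1: #1 load() → 0 — value 0
step 2: #2 load() → 0 — value 0
step 3: #3 load() → 0 — value 0
step 4: #4 load() → 0 — value 0
step 5: #5 load() → 0 — value 0
step 6: #6 store(16) — value 16
step 7: #7 store(99) — value 99
adding event 16 (#8 responds at 16) leaves no legal real-time order
e.g. #1, #2, #3, #4, #5, #6, #7, #8: illegal at step 8, since #8 load() → 0 cannot apply there
e.g. #1, #2, #3, #4, #5, #6, #8, #7: illegal at step 7, since #8 load() → 0 cannot apply there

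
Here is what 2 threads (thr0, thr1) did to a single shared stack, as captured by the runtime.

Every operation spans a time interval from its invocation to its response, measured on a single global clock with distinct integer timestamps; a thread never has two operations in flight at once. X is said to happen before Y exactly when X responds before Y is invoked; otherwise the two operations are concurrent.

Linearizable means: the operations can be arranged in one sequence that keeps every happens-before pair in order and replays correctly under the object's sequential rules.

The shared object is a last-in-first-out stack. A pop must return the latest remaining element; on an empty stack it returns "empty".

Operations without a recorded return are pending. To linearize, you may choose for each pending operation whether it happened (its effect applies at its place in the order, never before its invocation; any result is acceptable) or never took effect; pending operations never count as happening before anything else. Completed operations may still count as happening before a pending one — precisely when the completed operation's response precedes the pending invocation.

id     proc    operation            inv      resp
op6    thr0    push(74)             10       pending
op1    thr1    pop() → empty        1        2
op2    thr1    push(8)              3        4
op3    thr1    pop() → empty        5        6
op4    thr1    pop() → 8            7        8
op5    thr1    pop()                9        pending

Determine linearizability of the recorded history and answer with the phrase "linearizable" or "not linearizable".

not linearizable

through event 5 a valid linearization exists; event 6 (op3 responding at time 6) ends that
exactly one order of the 3 completed ops respects real time; the stack replay fails
take op1, op2, op3: step 3 already fails, because op3 pop() → empty cannot occur there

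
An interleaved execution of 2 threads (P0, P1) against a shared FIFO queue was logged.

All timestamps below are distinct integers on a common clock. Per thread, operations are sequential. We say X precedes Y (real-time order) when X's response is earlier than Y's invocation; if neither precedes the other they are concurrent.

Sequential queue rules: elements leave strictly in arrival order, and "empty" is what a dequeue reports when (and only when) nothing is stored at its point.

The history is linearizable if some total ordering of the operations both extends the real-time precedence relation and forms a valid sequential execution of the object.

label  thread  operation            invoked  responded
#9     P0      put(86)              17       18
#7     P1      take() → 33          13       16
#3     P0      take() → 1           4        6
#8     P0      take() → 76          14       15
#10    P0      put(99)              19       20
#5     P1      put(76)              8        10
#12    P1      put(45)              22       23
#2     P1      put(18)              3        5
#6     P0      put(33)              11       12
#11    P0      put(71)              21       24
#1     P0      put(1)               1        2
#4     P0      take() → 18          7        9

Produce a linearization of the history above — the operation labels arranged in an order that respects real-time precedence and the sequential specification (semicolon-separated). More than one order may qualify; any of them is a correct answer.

after step 1 (#1 put(1)): queue <1>
after step 2 (#2 put(18)): queue <1,18>
after step 3 (#3 take() → 1): queue <18>
after step 4 (#4 take() → 18): queue <>
after step 5 (#5 put(76)): queue <76>
after step 6 (#6 put(33)): queue <76,33>
after step 7 (#8 take() → 76): queue <33>
after step 8 (#7 take() → 33): queue <>
after step 9 (#9 put(86)): queue <86>
after step 10 (#10 put(99)): queue <86,99>
after step 11 (#11 put(71)): queue <86,99,71>
after step 12 (#12 put(45)): queue <86,99,71,45>

#1; #2; #3; #4; #5; #6; #8; #7; #9; #10; #11; #12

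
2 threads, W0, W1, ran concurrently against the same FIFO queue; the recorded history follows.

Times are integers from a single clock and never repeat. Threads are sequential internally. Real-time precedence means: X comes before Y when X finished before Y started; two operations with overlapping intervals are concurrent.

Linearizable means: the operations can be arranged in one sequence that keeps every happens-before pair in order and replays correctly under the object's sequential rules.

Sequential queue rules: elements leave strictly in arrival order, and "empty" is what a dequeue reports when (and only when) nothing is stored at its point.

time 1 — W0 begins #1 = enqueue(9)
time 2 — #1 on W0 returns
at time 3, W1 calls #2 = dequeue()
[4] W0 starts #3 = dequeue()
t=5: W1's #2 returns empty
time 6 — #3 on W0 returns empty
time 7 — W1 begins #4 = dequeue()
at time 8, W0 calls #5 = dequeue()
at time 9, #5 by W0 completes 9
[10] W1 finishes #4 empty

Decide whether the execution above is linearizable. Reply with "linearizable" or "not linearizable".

not linearizable

prefix check: 1..5 passes, 1..6 fails once #3's time-6 response joins
checked exhaustively: 2 real-time-consistent orders of 3 completed operations, zero legal FIFO queue replays
sample order #1, #2, #3 stalls at step 2 — #2 dequeue() → empty has no legal effect
sample order #1, #3, #2 stalls at step 2 — #3 dequeue() → empty has no legal effect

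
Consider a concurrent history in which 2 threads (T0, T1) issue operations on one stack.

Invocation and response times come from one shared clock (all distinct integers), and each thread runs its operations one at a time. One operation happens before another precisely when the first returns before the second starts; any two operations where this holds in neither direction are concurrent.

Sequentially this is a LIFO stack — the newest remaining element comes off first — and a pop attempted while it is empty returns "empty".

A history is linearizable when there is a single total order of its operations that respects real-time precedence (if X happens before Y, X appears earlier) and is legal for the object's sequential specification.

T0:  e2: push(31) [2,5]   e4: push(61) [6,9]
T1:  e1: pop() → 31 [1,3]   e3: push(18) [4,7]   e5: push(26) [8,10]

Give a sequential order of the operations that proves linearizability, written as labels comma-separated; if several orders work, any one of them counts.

after step 1 (e2 push(31)): stack <31>
after step 2 (e1 pop() → 31): stack <>
after step 3 (e3 push(18)): stack <18>
after step 4 (e4 push(61)): stack <18,61>
after step 5 (e5 push(26)): stack <18,61,26>

e2, e1, e3, e4, e5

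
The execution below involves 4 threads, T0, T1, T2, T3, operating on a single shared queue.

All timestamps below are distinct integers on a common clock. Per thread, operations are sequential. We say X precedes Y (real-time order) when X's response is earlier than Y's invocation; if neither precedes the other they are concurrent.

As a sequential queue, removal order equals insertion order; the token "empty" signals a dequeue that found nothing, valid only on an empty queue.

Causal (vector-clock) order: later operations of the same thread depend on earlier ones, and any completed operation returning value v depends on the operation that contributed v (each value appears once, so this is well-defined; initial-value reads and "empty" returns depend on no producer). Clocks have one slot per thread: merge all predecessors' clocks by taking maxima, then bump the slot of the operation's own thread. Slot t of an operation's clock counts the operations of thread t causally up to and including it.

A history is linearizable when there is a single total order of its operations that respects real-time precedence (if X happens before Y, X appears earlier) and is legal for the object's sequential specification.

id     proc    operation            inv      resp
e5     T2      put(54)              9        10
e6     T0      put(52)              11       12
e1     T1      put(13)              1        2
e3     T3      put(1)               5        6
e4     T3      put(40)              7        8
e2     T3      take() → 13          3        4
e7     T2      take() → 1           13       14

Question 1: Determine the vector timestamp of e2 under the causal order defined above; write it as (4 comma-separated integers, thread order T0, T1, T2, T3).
(0, 1, 0, 1)

no predecessors for e5 (invoked 9): T2 increments from zero → (0, 0, 1, 0)
no predecessors for e1 (invoked 1): T1 increments from zero → (0, 1, 0, 0)
no predecessors for e6 (invoked 11): T0 increments from zero → (1, 0, 0, 0)
e2, invoked 3, takes VC(e1)=(0, 1, 0, 0) under max, adds 1 for T3 → (0, 1, 0, 1)
e3, invoked 5, takes VC(e2)=(0, 1, 0, 1) under max, adds 1 for T3 → (0, 1, 0, 2)
e4, invoked 7, takes VC(e3)=(0, 1, 0, 2) under max, adds 1 for T3 → (0, 1, 0, 3)
e7, invoked 13, takes VC(e3)=(0, 1, 0, 2), VC(e5)=(0, 0, 1, 0) under max, adds 1 for T2 → (0, 1, 2, 2)
target: VC(e2) = (0, 1, 0, 1)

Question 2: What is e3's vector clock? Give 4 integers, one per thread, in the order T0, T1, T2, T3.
(0, 1, 0, 2)

e5 (invocation 9): nothing precedes it; T2's component alone gives (0, 0, 1, 0)
e1 (invocation 1): nothing precedes it; T1's component alone gives (0, 1, 0, 0)
e6 (invocation 11): nothing precedes it; T0's component alone gives (1, 0, 0, 0)
VC(e2, invoked at 3): max of VC(e1)=(0, 1, 0, 0), then +1 on thread T3 → (0, 1, 0, 1)
VC(e3, invoked at 5): max of VC(e2)=(0, 1, 0, 1), then +1 on thread T3 → (0, 1, 0, 2)
VC(e4, invoked at 7): max of VC(e3)=(0, 1, 0, 2), then +1 on thread T3 → (0, 1, 0, 3)
VC(e7, invoked at 13): max of VC(e3)=(0, 1, 0, 2), VC(e5)=(0, 0, 1, 0), then +1 on thread T2 → (0, 1, 2, 2)
target: VC(e3) = (0, 1, 0, 2)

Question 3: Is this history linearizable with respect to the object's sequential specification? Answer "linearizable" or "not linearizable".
linearizable

witness order: e1, e2, e3, e4, e5, e6, e7
after step 1 (e1 put(13)): queue <13>
after step 2 (e2 take() → 13): queue <>
after step 3 (e3 put(1)): queue <1>
after step 4 (e4 put(40)): queue <1,40>
after step 5 (e5 put(54)): queue <1,40,54>
after step 6 (e6 put(52)): queue <1,40,54,52>
after step 7 (e7 take() → 1): queue <40,54,52>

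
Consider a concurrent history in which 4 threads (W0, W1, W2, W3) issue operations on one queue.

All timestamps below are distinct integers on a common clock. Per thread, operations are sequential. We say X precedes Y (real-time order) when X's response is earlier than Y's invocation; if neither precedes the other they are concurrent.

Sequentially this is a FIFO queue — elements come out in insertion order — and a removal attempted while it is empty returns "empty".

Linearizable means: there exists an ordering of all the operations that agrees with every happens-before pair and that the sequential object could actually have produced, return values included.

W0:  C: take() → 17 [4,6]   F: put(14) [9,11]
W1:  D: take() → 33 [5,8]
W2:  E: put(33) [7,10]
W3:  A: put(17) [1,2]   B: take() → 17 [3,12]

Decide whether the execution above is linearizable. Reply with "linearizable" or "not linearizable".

not linearizable

through event 11 a valid linearization exists; event 12 (B responding at time 12) ends that
real-time-consistent orders of the 6 completed operations: 25 — all fail the queue replay
one such order, A, B, C, D, E, F, breaks at step 3 where C take() → 17 is illegal
one such order, A, B, C, D, F, E, breaks at step 3 where C take() → 17 is illegal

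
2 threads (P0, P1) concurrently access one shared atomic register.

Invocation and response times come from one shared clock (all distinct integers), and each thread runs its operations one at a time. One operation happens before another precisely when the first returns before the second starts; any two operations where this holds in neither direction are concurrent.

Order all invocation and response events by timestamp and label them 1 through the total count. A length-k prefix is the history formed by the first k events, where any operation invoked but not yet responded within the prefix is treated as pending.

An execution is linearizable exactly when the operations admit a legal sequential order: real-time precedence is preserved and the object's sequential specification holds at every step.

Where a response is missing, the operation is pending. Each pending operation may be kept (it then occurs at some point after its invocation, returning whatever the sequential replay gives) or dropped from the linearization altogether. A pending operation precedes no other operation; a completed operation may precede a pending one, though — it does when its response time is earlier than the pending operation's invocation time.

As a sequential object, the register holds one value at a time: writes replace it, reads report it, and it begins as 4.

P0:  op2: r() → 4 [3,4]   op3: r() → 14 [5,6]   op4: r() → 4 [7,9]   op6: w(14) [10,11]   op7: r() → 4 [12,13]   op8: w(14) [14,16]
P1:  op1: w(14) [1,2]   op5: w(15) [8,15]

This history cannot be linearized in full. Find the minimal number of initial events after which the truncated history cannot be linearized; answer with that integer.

4

events 1..3 are still linearizable — one witness is op1:
step 1: op1 w(14) — value 14
once event 4 joins (op2's response, time 4), exhaustive search finds no witness
sample order op1, op2 stalls at step 2 — op2 r() → 4 has no legal effect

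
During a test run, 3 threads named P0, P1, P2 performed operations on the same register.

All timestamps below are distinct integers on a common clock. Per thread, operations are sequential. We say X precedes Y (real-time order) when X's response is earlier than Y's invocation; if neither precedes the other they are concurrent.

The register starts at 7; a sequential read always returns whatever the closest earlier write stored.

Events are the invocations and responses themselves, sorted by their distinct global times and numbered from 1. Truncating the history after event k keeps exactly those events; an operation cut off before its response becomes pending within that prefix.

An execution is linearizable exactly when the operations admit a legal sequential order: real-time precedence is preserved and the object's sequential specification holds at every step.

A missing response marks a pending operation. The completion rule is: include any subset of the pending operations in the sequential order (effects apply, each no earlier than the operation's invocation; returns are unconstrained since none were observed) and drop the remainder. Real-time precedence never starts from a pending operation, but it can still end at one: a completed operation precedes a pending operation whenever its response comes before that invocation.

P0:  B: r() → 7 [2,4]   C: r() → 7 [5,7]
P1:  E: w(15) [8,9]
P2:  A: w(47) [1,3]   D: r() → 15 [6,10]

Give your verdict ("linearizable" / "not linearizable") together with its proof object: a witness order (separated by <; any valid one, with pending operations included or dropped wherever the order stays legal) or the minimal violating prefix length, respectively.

cut after 6 events: linearizable; cut after 7 events (C responds, time 7): not linearizable
real-time-consistent orders of the 3 completed operations: 2 — all fail the register replay
no completion choice of the 1 pending operation (D) rescues it — every subset was tried
sample order A, B, C (pending dropped) stalls at step 2 — B r() → 7 has no legal effect
sample order B, A, C (pending dropped) stalls at step 3 — C r() → 7 has no legal effect

not linearizable — minimal violating prefix: 7 events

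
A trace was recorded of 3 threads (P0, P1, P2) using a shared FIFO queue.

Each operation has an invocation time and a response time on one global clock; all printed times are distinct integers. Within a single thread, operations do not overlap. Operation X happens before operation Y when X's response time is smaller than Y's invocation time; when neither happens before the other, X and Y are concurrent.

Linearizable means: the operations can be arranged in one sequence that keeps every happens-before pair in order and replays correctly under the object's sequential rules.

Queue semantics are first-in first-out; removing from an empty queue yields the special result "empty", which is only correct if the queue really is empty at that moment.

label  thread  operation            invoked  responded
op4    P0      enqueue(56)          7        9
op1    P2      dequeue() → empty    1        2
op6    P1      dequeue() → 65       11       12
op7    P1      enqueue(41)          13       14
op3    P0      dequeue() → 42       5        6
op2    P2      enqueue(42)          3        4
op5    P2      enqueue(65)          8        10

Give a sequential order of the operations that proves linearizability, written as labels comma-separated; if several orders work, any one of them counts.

after step 1 (op1 dequeue() → empty): queue <>
after step 2 (op2 enqueue(42)): queue <42>
after step 3 (op3 dequeue() → 42): queue <>
after step 4 (op5 enqueue(65)): queue <65>
after step 5 (op4 enqueue(56)): queue <65,56>
after step 6 (op6 dequeue() → 65): queue <56>
after step 7 (op7 enqueue(41)): queue <56,41>

op1, op2, op3, op5, op4, op6, op7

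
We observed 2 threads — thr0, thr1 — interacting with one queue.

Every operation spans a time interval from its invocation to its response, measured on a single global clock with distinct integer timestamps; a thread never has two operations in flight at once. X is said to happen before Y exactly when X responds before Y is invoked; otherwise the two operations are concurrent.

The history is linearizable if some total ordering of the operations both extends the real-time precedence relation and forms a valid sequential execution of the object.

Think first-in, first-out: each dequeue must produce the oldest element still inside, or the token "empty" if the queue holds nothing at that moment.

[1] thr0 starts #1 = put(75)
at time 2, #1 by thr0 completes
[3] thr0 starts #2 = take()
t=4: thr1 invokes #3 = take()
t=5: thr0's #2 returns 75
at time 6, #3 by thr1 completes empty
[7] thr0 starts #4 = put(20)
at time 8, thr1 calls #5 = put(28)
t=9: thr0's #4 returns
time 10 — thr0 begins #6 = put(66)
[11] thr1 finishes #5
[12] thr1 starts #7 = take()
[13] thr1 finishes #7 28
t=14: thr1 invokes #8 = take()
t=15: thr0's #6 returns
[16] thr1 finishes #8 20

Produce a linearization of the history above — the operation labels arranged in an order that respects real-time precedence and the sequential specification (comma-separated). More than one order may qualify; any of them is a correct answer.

#1, #2, #3, #5, #4, #6, #7, #8

after step 1 (#1 put(75)): queue <75>
after step 2 (#2 take() → 75): queue <>
after step 3 (#3 take() → empty): queue <>
after step 4 (#5 put(28)): queue <28>
after step 5 (#4 put(20)): queue <28,20>
after step 6 (#6 put(66)): queue <28,20,66>
after step 7 (#7 take() → 28): queue <20,66>
after step 8 (#8 take() → 20): queue <66>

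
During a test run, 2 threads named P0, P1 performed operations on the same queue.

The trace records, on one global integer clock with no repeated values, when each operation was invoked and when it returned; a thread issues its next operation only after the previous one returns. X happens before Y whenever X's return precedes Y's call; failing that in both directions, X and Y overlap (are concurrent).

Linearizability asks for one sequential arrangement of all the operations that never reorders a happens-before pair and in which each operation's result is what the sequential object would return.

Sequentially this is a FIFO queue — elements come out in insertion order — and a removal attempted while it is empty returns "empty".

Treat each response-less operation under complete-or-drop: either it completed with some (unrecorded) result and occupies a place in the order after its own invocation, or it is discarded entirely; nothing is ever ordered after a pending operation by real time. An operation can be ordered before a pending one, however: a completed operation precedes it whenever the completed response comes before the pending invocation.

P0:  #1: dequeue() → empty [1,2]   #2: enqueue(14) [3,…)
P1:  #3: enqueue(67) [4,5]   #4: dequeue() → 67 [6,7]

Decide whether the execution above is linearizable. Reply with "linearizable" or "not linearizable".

linearizable

witness order: #1, #3, #2, #4
step 1: #1 dequeue() → empty — queue <>
step 2: #3 enqueue(67) — queue <67>
step 3: #2 enqueue(14) (pending, included) — queue <67,14>
step 4: #4 dequeue() → 67 — queue <14>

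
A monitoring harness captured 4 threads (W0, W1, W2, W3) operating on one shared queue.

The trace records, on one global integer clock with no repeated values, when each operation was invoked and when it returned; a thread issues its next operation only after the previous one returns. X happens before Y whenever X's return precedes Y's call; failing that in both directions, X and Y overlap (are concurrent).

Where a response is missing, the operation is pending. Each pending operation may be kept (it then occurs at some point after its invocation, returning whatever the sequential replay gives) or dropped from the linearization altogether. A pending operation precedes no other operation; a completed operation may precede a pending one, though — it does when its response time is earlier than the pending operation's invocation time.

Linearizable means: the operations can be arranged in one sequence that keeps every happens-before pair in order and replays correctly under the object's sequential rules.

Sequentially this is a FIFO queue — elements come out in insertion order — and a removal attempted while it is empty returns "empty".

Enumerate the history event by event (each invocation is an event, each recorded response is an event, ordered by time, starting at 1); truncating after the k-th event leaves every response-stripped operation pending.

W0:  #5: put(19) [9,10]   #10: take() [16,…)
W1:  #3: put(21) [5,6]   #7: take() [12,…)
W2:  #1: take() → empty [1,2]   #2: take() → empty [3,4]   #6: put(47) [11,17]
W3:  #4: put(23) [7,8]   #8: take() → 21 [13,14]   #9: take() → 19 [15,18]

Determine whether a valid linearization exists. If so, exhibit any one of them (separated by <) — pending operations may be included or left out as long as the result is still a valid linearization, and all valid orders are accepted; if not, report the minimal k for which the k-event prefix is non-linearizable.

step 1: #1 take() → empty — queue <>
step 2: #2 take() → empty — queue <>
step 3: #3 put(21) — queue <21>
step 4: #4 put(23) — queue <21,23>
step 5: #5 put(19) — queue <21,23,19>
step 6: #6 put(47) — queue <21,23,19,47>
step 7: #8 take() → 21 — queue <23,19,47>
step 8: #7 take() (pending, included) — queue <19,47>
step 9: #9 take() → 19 — queue <47>

linearizable — witness: #1 < #2 < #3 < #4 < #5 < #6 < #8 < #7 < #9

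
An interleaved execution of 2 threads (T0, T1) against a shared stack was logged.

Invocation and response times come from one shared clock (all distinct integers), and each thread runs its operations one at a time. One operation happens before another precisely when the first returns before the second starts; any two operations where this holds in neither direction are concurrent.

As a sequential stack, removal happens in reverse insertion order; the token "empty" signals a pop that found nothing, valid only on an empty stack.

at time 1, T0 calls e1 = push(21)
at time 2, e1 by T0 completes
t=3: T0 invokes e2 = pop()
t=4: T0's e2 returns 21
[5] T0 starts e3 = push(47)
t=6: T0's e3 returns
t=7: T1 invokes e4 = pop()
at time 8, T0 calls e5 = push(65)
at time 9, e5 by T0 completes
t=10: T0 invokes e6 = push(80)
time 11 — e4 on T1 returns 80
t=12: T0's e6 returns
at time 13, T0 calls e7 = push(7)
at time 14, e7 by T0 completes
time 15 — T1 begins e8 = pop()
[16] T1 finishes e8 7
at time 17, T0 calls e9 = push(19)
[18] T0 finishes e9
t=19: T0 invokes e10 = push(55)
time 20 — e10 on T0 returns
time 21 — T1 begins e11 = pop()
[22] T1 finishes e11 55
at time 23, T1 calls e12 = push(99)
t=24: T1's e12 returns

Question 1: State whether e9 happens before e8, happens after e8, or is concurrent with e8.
e9 spans [17,18], e8 spans [15,16]
resp(e8)=16 < inv(e9)=17

after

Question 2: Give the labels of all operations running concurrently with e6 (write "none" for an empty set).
concurrent with e6 ([10,12]): every op whose interval crosses 10..12
e1 [1,2]: before
e2 [3,4]: before
e3 [5,6]: before
e4 [7,11]: concurrent
e5 [8,9]: before
e7 [13,14]: after
e8 [15,16]: after
e9 [17,18]: after
e10 [19,20]: after
e11 [21,22]: after
e12 [23,24]: after

e4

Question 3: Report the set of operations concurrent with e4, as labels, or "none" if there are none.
overlap test against e4 [7,11]: concurrent iff the interval meets 7..11
e1 [1,2]: before
e2 [3,4]: before
e3 [5,6]: before
e5 [8,9]: concurrent
e6 [10,12]: concurrent
e7 [13,14]: after
e8 [15,16]: after
e9 [17,18]: after
e10 [19,20]: after
e11 [21,22]: after
e12 [23,24]: after

e5, e6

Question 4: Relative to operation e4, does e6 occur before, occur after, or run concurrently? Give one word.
e6 spans [10,12], e4 spans [7,11]
the intervals overlap in both directions

concurrent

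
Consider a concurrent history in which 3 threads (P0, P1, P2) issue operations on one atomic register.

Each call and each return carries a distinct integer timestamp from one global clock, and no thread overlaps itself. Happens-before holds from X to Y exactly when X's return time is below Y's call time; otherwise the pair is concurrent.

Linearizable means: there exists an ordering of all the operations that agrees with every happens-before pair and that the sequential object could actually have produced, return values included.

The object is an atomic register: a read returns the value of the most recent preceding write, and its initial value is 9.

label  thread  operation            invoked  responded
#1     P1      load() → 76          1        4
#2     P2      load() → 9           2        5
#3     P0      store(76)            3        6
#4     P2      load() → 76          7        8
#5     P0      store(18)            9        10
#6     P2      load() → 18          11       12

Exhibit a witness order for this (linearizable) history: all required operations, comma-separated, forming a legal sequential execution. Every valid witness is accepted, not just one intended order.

#2, #3, #1, #4, #5, #6

after step 1 (#2 load() → 9): value 9
after step 2 (#3 store(76)): value 76
after step 3 (#1 load() → 76): value 76
after step 4 (#4 load() → 76): value 76
after step 5 (#5 store(18)): value 18
after step 6 (#6 load() → 18): value 18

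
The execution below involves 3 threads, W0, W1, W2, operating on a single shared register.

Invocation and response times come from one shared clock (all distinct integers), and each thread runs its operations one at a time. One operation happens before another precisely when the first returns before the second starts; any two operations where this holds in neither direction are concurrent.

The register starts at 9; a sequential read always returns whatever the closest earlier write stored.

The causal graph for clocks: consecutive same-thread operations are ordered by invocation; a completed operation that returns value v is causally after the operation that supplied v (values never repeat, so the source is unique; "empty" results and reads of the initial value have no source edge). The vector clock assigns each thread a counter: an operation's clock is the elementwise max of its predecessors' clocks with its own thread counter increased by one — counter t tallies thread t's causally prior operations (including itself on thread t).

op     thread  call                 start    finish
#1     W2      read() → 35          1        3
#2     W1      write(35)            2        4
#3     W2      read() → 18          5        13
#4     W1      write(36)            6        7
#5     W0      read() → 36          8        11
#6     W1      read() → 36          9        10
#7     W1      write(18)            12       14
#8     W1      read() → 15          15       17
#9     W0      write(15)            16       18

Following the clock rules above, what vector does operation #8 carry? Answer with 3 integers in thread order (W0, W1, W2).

(2, 5, 0)

#2, invoked 2, has no incoming edges; only W1's bump applies → (0, 1, 0)
#1 (invocation 1): componentwise max over VC(#2)=(0, 1, 0), +1 at W2, giving (0, 1, 1)
#4 (invocation 6): componentwise max over VC(#2)=(0, 1, 0), +1 at W1, giving (0, 2, 0)
#6 (invocation 9): componentwise max over VC(#4)=(0, 2, 0), +1 at W1, giving (0, 3, 0)
#5 (invocation 8): componentwise max over VC(#4)=(0, 2, 0), +1 at W0, giving (1, 2, 0)
#7 (invocation 12): componentwise max over VC(#6)=(0, 3, 0), +1 at W1, giving (0, 4, 0)
#9 (invocation 16): componentwise max over VC(#5)=(1, 2, 0), +1 at W0, giving (2, 2, 0)
#3 (invocation 5): componentwise max over VC(#1)=(0, 1, 1), VC(#7)=(0, 4, 0), +1 at W2, giving (0, 4, 2)
#8 (invocation 15): componentwise max over VC(#7)=(0, 4, 0), VC(#9)=(2, 2, 0), +1 at W1, giving (2, 5, 0)
target: VC(#8) = (2, 5, 0)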